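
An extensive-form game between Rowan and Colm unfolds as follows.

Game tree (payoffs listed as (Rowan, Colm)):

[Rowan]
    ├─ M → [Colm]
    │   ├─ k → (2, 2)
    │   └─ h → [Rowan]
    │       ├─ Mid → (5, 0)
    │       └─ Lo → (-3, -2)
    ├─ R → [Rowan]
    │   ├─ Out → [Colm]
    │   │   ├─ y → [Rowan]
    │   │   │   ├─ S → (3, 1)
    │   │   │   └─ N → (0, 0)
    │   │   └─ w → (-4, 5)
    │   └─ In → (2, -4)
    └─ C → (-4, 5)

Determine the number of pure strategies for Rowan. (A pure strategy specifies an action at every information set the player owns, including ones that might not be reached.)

24

Rowan owns the root with actions {M, R, C} — three choices.
Rowan owns the node after R with actions {Out, In} — two choices.
Rowan owns the node after M-h with actions {Mid, Lo} — two choices.
Rowan owns the node after R-Out-y with actions {S, N} — two choices.
A pure strategy fixes one action at each information set independently, so the count is the product 3 × 2 × 2 × 2 = 24.
(For reference, Colm has 4 pure strategies, giving a 24×4 normal-form matrix.)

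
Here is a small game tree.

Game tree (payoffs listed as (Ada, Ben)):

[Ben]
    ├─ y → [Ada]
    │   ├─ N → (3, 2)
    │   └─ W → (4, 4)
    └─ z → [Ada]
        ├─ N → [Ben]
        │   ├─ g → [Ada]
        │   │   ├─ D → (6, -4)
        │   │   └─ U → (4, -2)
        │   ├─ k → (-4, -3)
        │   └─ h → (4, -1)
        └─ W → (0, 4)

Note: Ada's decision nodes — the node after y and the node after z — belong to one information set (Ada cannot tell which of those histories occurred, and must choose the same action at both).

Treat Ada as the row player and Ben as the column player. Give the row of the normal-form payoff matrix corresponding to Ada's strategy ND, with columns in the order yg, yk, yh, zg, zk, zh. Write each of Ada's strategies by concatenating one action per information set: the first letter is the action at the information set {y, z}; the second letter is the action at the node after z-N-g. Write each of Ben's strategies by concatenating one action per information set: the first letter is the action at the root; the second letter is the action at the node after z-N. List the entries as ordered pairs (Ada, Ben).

(3,2) (3,2) (3,2) (6,-4) (-4,-3) (4,-1)

vs yg: Ben plays y → Ada plays N at [y] → (3, 2)
vs yk: Ben plays y → Ada plays N at [y] → (3, 2)
vs yh: Ben plays y → Ada plays N at [y] → (3, 2)
vs zg: Ben plays z → Ada plays N at [z] → Ben plays g at [z-N] → Ada plays D at [z-N-g] → (6, -4)
vs zk: Ben plays z → Ada plays N at [z] → Ben plays k at [z-N] → (-4, -3)
vs zh: Ben plays z → Ada plays N at [z] → Ben plays h at [z-N] → (4, -1)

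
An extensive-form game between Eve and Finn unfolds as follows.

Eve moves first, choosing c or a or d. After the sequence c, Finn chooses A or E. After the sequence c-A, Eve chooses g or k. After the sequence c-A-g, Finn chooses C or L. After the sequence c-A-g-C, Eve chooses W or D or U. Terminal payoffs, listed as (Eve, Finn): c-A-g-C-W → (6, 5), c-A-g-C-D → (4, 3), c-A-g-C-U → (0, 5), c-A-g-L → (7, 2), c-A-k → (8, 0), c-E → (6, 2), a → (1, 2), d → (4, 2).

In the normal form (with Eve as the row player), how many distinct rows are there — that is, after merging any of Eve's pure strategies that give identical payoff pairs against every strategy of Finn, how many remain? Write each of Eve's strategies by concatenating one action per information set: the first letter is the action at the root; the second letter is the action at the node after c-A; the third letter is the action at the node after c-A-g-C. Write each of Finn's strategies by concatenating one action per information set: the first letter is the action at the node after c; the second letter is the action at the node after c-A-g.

6

Eve has 18 pure strategies: cgW, cgD, cgU, ckW, ckD, ckU, agW, agD, agU, akW, akD, akU, dgW, dgD, dgU, dkW, dkD, dkU. Columns: AC, AL, EC, EL.
{cgW} → row (6,5) (7,2) (6,2) (6,2)
{cgD} → row (4,3) (7,2) (6,2) (6,2)
{cgU} → row (0,5) (7,2) (6,2) (6,2)
{ckW, ckD, ckU} → row (8,0) (8,0) (6,2) (6,2)
{agW, agD, agU, akW, akD, akU} → row (1,2) (1,2) (1,2) (1,2)
{dgW, dgD, dgU, dkW, dkD, dkU} → row (4,2) (4,2) (4,2) (4,2)
That's 6 distinct rows out of 18 strategies.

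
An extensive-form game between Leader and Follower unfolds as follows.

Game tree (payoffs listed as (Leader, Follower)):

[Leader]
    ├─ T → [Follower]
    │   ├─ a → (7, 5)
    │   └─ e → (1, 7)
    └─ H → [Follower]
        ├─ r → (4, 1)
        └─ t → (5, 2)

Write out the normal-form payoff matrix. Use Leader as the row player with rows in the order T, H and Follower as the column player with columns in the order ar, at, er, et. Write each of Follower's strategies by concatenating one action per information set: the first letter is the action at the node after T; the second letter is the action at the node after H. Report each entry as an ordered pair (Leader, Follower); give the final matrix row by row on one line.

Row T: ar→(7,5), at→(7,5), er→(1,7), et→(1,7)
Row H: ar→(4,1), at→(5,2), er→(4,1), et→(5,2)

T: (7,5) (7,5) (1,7) (1,7) | H: (4,1) (5,2) (4,1) (5,2)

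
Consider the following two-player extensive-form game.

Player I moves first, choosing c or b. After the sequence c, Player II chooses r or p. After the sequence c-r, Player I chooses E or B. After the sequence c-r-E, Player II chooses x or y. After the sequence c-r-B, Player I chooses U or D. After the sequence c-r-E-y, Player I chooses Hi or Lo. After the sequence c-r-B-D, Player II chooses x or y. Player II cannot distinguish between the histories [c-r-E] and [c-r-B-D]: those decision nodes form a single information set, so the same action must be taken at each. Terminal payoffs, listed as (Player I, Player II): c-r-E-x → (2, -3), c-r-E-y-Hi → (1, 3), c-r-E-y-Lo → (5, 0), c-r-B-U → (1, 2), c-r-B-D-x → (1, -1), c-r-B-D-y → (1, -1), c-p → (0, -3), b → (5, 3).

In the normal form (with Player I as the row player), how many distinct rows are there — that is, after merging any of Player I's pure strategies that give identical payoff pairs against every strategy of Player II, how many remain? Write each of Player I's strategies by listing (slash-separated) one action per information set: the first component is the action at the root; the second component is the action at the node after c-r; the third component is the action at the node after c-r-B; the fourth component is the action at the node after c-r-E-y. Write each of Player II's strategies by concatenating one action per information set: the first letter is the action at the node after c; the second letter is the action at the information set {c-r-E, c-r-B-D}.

5

Player I has 16 pure strategies: c/E/U/Hi, c/E/U/Lo, c/E/D/Hi, c/E/D/Lo, c/B/U/Hi, c/B/U/Lo, c/B/D/Hi, c/B/D/Lo, b/E/U/Hi, b/E/U/Lo, b/E/D/Hi, b/E/D/Lo, b/B/U/Hi, b/B/U/Lo, b/B/D/Hi, b/B/D/Lo. Columns: rx, ry, px, py.
{c/E/U/Hi, c/E/D/Hi} → row (2,-3) (1,3) (0,-3) (0,-3)
{c/E/U/Lo, c/E/D/Lo} → row (2,-3) (5,0) (0,-3) (0,-3)
{c/B/U/Hi, c/B/U/Lo} → row (1,2) (1,2) (0,-3) (0,-3)
{c/B/D/Hi, c/B/D/Lo} → row (1,-1) (1,-1) (0,-3) (0,-3)
{b/E/U/Hi, b/E/U/Lo, b/E/D/Hi, b/E/D/Lo, b/B/U/Hi, b/B/U/Lo, b/B/D/Hi, b/B/D/Lo} → row (5,3) (5,3) (5,3) (5,3)
That's 5 distinct rows out of 16 strategies.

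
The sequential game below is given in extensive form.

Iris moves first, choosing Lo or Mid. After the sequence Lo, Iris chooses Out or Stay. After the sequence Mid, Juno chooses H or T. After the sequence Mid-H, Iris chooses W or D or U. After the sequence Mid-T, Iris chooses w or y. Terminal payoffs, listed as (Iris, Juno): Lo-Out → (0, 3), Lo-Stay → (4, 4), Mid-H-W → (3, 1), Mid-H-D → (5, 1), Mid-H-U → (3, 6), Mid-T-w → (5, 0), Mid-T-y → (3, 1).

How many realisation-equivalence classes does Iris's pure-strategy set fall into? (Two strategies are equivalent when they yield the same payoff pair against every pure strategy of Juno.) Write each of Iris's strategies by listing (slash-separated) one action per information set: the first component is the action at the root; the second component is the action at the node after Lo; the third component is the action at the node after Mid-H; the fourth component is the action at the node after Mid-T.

8

Iris has 24 pure strategies: Lo/Out/W/w, Lo/Out/W/y, Lo/Out/D/w, Lo/Out/D/y, Lo/Out/U/w, Lo/Out/U/y, Lo/Stay/W/w, Lo/Stay/W/y, Lo/Stay/D/w, Lo/Stay/D/y, Lo/Stay/U/w, Lo/Stay/U/y, Mid/Out/W/w, Mid/Out/W/y, Mid/Out/D/w, Mid/Out/D/y, Mid/Out/U/w, Mid/Out/U/y, Mid/Stay/W/w, Mid/Stay/W/y, Mid/Stay/D/w, Mid/Stay/D/y, Mid/Stay/U/w, Mid/Stay/U/y. Columns: H, T.
{Lo/Out/W/w, Lo/Out/W/y, Lo/Out/D/w, Lo/Out/D/y, Lo/Out/U/w, Lo/Out/U/y} → row (0,3) (0,3)
{Lo/Stay/W/w, Lo/Stay/W/y, Lo/Stay/D/w, Lo/Stay/D/y, Lo/Stay/U/w, Lo/Stay/U/y} → row (4,4) (4,4)
{Mid/Out/W/w, Mid/Stay/W/w} → row (3,1) (5,0)
{Mid/Out/W/y, Mid/Stay/W/y} → row (3,1) (3,1)
{Mid/Out/D/w, Mid/Stay/D/w} → row (5,1) (5,0)
{Mid/Out/D/y, Mid/Stay/D/y} → row (5,1) (3,1)
{Mid/Out/U/w, Mid/Stay/U/w} → row (3,6) (5,0)
{Mid/Out/U/y, Mid/Stay/U/y} → row (3,6) (3,1)
That's 8 distinct rows out of 24 strategies.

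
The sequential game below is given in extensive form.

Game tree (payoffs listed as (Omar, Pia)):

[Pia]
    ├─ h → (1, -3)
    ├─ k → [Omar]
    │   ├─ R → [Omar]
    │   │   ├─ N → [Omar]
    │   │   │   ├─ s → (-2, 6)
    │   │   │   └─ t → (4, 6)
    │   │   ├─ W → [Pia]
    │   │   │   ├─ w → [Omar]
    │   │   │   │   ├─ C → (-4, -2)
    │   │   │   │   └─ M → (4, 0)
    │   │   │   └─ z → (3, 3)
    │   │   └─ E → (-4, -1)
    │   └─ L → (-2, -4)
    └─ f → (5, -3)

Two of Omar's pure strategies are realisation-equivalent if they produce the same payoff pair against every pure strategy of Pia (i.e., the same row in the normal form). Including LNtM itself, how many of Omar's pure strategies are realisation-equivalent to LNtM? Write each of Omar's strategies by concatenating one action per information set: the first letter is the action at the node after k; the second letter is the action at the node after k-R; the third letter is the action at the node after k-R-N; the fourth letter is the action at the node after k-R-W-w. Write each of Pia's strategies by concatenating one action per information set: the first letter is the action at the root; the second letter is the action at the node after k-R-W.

12

Row for LNtM (columns hw, hz, kw, kz, fw, fz): (1,-3) (1,-3) (-2,-4) (-2,-4) (5,-3) (5,-3).
Under LNtM, Omar's choice at the node after k-R and at the node after k-R-N and at the node after k-R-W-w can never be reached regardless of what Pia does, so varying those choices leaves every outcome unchanged.
Holding the reachable choices fixed and varying the unreachable ones freely already gives 3 × 2 × 2 = 12 equivalent strategies.
No other strategy reproduces this row, so those 12 are the full class: LNsC, LNsM, LNtC, LNtM, LWsC, LWsM, LWtC, LWtM, LEsC, LEsM, LEtC, LEtM.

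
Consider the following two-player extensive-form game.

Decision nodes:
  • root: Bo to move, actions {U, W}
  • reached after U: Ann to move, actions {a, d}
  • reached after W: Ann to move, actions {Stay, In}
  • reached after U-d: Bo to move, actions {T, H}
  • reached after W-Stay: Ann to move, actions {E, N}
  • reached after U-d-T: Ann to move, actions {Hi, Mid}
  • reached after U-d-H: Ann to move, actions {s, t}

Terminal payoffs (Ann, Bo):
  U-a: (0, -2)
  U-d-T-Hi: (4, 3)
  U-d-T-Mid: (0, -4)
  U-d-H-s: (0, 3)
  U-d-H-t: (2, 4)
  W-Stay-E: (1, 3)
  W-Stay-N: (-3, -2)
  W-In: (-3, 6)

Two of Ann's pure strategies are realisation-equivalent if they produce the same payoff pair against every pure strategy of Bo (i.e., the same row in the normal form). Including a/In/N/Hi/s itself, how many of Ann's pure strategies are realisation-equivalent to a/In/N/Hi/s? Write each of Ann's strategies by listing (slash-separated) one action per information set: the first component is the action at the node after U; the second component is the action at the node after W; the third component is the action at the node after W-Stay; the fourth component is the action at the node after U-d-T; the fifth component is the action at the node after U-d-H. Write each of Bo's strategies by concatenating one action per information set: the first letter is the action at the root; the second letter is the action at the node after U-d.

8

Row for a/In/N/Hi/s (columns UT, UH, WT, WH): (0,-2) (0,-2) (-3,6) (-3,6).
Under a/In/N/Hi/s, Ann's choice at the node after W-Stay and at the node after U-d-T and at the node after U-d-H can never be reached regardless of what Bo does, so varying those choices leaves every outcome unchanged.
Holding the reachable choices fixed and varying the unreachable ones freely already gives 2 × 2 × 2 = 8 equivalent strategies.
No other strategy reproduces this row, so those 8 are the full class: a/In/E/Hi/s, a/In/E/Hi/t, a/In/E/Mid/s, a/In/E/Mid/t, a/In/N/Hi/s, a/In/N/Hi/t, a/In/N/Mid/s, a/In/N/Mid/t.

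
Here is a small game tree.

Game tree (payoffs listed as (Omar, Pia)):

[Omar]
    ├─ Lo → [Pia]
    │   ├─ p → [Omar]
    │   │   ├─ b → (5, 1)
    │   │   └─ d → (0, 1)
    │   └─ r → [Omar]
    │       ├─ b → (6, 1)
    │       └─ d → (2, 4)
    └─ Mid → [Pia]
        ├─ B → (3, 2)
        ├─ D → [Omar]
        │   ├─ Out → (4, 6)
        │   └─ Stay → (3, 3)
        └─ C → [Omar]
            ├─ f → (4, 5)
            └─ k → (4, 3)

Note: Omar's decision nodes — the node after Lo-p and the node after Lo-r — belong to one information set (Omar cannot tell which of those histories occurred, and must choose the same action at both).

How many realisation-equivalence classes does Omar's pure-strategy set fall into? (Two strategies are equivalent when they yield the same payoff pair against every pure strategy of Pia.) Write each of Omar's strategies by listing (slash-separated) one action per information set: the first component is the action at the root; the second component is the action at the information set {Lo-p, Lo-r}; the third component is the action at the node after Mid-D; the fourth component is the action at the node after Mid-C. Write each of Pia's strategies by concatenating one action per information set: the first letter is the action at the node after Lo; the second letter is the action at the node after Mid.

Omar has 16 pure strategies: Lo/b/Out/f, Lo/b/Out/k, Lo/b/Stay/f, Lo/b/Stay/k, Lo/d/Out/f, Lo/d/Out/k, Lo/d/Stay/f, Lo/d/Stay/k, Mid/b/Out/f, Mid/b/Out/k, Mid/b/Stay/f, Mid/b/Stay/k, Mid/d/Out/f, Mid/d/Out/k, Mid/d/Stay/f, Mid/d/Stay/k. Columns: pB, pD, pC, rB, rD, rC.
{Lo/b/Out/f, Lo/b/Out/k, Lo/b/Stay/f, Lo/b/Stay/k} → row (5,1) (5,1) (5,1) (6,1) (6,1) (6,1)
{Lo/d/Out/f, Lo/d/Out/k, Lo/d/Stay/f, Lo/d/Stay/k} → row (0,1) (0,1) (0,1) (2,4) (2,4) (2,4)
{Mid/b/Out/f, Mid/d/Out/f} → row (3,2) (4,6) (4,5) (3,2) (4,6) (4,5)
{Mid/b/Out/k, Mid/d/Out/k} → row (3,2) (4,6) (4,3) (3,2) (4,6) (4,3)
{Mid/b/Stay/f, Mid/d/Stay/f} → row (3,2) (3,3) (4,5) (3,2) (3,3) (4,5)
{Mid/b/Stay/k, Mid/d/Stay/k} → row (3,2) (3,3) (4,3) (3,2) (3,3) (4,3)
That's 6 distinct rows out of 16 strategies.

6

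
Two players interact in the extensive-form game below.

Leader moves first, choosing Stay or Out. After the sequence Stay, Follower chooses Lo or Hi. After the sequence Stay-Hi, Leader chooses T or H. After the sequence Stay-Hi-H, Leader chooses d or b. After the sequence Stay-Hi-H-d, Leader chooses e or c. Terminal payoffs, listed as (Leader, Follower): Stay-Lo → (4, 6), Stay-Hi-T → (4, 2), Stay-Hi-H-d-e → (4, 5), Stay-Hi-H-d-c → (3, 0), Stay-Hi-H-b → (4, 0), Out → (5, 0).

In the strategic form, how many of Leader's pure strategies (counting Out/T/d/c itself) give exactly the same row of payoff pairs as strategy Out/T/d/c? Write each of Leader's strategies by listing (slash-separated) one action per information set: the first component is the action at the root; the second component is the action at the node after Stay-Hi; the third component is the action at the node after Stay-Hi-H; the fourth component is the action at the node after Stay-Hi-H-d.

Row for Out/T/d/c (columns Lo, Hi): (5,0) (5,0).
Under Out/T/d/c, Leader's choice at the node after Stay-Hi and at the node after Stay-Hi-H and at the node after Stay-Hi-H-d can never be reached regardless of what Follower does, so varying those choices leaves every outcome unchanged.
Holding the reachable choices fixed and varying the unreachable ones freely already gives 2 × 2 × 2 = 8 equivalent strategies.
No other strategy reproduces this row, so those 8 are the full class: Out/T/d/e, Out/T/d/c, Out/T/b/e, Out/T/b/c, Out/H/d/e, Out/H/d/c, Out/H/b/e, Out/H/b/c.

8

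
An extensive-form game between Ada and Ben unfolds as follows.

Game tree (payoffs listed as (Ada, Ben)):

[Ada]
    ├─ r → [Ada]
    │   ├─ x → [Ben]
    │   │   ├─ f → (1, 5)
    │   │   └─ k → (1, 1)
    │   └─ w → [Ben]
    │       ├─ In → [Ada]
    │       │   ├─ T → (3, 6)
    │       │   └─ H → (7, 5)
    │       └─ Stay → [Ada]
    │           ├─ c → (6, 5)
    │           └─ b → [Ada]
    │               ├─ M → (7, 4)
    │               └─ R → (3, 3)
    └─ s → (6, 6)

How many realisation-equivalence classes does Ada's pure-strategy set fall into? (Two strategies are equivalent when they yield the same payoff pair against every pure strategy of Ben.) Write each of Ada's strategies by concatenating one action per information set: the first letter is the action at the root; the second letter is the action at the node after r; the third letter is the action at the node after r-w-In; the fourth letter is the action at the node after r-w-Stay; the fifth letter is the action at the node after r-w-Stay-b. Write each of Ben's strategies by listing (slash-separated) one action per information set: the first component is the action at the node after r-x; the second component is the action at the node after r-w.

8

Ada has 32 pure strategies: rxTcM, rxTcR, rxTbM, rxTbR, rxHcM, rxHcR, rxHbM, rxHbR, rwTcM, rwTcR, rwTbM, rwTbR, rwHcM, rwHcR, rwHbM, rwHbR, sxTcM, sxTcR, sxTbM, sxTbR, sxHcM, sxHcR, sxHbM, sxHbR, swTcM, swTcR, swTbM, swTbR, swHcM, swHcR, swHbM, swHbR. Columns: f/In, f/Stay, k/In, k/Stay.
{rxTcM, rxTcR, rxTbM, rxTbR, rxHcM, rxHcR, rxHbM, rxHbR} → row (1,5) (1,5) (1,1) (1,1)
{rwTcM, rwTcR} → row (3,6) (6,5) (3,6) (6,5)
{rwTbM} → row (3,6) (7,4) (3,6) (7,4)
{rwTbR} → row (3,6) (3,3) (3,6) (3,3)
{rwHcM, rwHcR} → row (7,5) (6,5) (7,5) (6,5)
{rwHbM} → row (7,5) (7,4) (7,5) (7,4)
{rwHbR} → row (7,5) (3,3) (7,5) (3,3)
{sxTcM, sxTcR, sxTbM, sxTbR, sxHcM, sxHcR, sxHbM, sxHbR, swTcM, swTcR, swTbM, swTbR, swHcM, swHcR, swHbM, swHbR} → row (6,6) (6,6) (6,6) (6,6)
That's 8 distinct rows out of 32 strategies.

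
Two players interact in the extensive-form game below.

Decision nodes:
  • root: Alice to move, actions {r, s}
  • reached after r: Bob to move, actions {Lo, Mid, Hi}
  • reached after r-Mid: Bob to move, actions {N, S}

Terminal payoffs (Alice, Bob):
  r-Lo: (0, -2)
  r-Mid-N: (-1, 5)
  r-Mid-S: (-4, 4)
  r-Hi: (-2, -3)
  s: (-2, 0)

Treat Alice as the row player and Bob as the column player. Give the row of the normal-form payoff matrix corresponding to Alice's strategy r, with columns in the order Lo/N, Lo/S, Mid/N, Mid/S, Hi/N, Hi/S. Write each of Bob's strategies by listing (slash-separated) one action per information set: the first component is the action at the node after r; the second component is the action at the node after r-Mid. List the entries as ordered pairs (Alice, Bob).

(0,-2) (0,-2) (-1,5) (-4,4) (-2,-3) (-2,-3)

vs Lo/N: Alice plays r → Bob plays Lo at [r] → (0, -2)
vs Lo/S: Alice plays r → Bob plays Lo at [r] → (0, -2)
vs Mid/N: Alice plays r → Bob plays Mid at [r] → Bob plays N at [r-Mid] → (-1, 5)
vs Mid/S: Alice plays r → Bob plays Mid at [r] → Bob plays S at [r-Mid] → (-4, 4)
vs Hi/N: Alice plays r → Bob plays Hi at [r] → (-2, -3)
vs Hi/S: Alice plays r → Bob plays Hi at [r] → (-2, -3)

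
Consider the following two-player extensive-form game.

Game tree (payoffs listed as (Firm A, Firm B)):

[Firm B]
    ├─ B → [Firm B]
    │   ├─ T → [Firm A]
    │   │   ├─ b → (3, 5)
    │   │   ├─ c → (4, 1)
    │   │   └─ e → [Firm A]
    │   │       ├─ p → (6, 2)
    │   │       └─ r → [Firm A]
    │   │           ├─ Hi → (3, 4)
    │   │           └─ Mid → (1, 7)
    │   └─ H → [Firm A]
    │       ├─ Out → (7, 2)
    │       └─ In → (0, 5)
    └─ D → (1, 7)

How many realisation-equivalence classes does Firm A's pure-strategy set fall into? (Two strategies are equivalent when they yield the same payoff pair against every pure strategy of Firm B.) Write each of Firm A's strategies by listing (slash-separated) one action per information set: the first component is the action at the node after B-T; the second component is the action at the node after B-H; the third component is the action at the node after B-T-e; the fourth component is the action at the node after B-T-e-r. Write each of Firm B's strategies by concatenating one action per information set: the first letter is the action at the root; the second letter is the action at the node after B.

Firm A has 24 pure strategies: b/Out/p/Hi, b/Out/p/Mid, b/Out/r/Hi, b/Out/r/Mid, b/In/p/Hi, b/In/p/Mid, b/In/r/Hi, b/In/r/Mid, c/Out/p/Hi, c/Out/p/Mid, c/Out/r/Hi, c/Out/r/Mid, c/In/p/Hi, c/In/p/Mid, c/In/r/Hi, c/In/r/Mid, e/Out/p/Hi, e/Out/p/Mid, e/Out/r/Hi, e/Out/r/Mid, e/In/p/Hi, e/In/p/Mid, e/In/r/Hi, e/In/r/Mid. Columns: BT, BH, DT, DH.
{b/Out/p/Hi, b/Out/p/Mid, b/Out/r/Hi, b/Out/r/Mid} → row (3,5) (7,2) (1,7) (1,7)
{b/In/p/Hi, b/In/p/Mid, b/In/r/Hi, b/In/r/Mid} → row (3,5) (0,5) (1,7) (1,7)
{c/Out/p/Hi, c/Out/p/Mid, c/Out/r/Hi, c/Out/r/Mid} → row (4,1) (7,2) (1,7) (1,7)
{c/In/p/Hi, c/In/p/Mid, c/In/r/Hi, c/In/r/Mid} → row (4,1) (0,5) (1,7) (1,7)
{e/Out/p/Hi, e/Out/p/Mid} → row (6,2) (7,2) (1,7) (1,7)
{e/Out/r/Hi} → row (3,4) (7,2) (1,7) (1,7)
{e/Out/r/Mid} → row (1,7) (7,2) (1,7) (1,7)
{e/In/p/Hi, e/In/p/Mid} → row (6,2) (0,5) (1,7) (1,7)
{e/In/r/Hi} → row (3,4) (0,5) (1,7) (1,7)
{e/In/r/Mid} → row (1,7) (0,5) (1,7) (1,7)
That's 10 distinct rows out of 24 strategies.

10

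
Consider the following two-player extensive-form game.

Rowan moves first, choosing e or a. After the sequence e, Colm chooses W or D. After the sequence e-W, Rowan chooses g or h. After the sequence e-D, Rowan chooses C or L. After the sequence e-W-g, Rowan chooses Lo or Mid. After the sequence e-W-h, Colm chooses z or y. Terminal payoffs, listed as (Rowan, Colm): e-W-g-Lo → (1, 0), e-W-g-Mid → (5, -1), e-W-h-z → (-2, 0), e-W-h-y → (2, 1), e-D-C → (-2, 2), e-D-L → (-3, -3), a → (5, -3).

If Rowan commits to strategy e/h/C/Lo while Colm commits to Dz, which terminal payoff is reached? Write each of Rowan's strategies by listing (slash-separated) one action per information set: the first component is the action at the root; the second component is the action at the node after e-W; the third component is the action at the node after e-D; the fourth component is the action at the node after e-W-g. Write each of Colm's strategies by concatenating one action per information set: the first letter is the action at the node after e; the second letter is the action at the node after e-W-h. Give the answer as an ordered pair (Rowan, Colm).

Trace the play path from the root:
  Rowan plays e
  Colm plays D at [e]
  Rowan plays C at [e-D]
→ terminal payoff (-2, 2).
(Rowan's choice at the node after e-W is never reached on this path, so it doesn't affect the outcome.)

(-2, 2)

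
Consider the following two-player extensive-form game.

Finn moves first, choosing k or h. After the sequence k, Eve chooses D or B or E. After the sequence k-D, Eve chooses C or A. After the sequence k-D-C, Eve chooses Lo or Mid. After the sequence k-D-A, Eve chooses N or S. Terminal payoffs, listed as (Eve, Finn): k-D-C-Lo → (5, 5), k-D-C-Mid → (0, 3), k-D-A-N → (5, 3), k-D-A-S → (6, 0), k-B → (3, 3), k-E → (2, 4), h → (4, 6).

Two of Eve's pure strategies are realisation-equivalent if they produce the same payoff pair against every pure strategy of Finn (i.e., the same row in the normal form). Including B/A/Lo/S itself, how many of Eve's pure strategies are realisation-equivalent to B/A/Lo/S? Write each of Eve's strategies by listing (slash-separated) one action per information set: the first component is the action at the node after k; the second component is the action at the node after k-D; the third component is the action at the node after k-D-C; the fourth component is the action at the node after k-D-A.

Row for B/A/Lo/S (columns k, h): (3,3) (4,6).
Under B/A/Lo/S, Eve's choice at the node after k-D and at the node after k-D-C and at the node after k-D-A can never be reached regardless of what Finn does, so varying those choices leaves every outcome unchanged.
Holding the reachable choices fixed and varying the unreachable ones freely already gives 2 × 2 × 2 = 8 equivalent strategies.
No other strategy reproduces this row, so those 8 are the full class: B/C/Lo/N, B/C/Lo/S, B/C/Mid/N, B/C/Mid/S, B/A/Lo/N, B/A/Lo/S, B/A/Mid/N, B/A/Mid/S.

8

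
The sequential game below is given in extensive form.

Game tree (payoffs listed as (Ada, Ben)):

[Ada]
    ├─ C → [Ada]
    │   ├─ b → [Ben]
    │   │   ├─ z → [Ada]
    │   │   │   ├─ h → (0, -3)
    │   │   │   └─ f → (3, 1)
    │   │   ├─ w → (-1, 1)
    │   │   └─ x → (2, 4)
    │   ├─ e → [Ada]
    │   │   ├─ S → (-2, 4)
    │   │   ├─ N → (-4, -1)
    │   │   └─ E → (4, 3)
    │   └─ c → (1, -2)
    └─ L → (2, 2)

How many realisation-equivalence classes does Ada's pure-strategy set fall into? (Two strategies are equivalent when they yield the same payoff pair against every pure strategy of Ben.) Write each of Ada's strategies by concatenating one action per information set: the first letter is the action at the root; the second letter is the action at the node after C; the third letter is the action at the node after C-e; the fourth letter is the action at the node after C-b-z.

Ada has 36 pure strategies: CbSh, CbSf, CbNh, CbNf, CbEh, CbEf, CeSh, CeSf, CeNh, CeNf, CeEh, CeEf, CcSh, CcSf, CcNh, CcNf, CcEh, CcEf, LbSh, LbSf, LbNh, LbNf, LbEh, LbEf, LeSh, LeSf, LeNh, LeNf, LeEh, LeEf, LcSh, LcSf, LcNh, LcNf, LcEh, LcEf. Columns: z, w, x.
{CbSh, CbNh, CbEh} → row (0,-3) (-1,1) (2,4)
{CbSf, CbNf, CbEf} → row (3,1) (-1,1) (2,4)
{CeSh, CeSf} → row (-2,4) (-2,4) (-2,4)
{CeNh, CeNf} → row (-4,-1) (-4,-1) (-4,-1)
{CeEh, CeEf} → row (4,3) (4,3) (4,3)
{CcSh, CcSf, CcNh, CcNf, CcEh, CcEf} → row (1,-2) (1,-2) (1,-2)
{LbSh, LbSf, LbNh, LbNf, LbEh, LbEf, LeSh, LeSf, LeNh, LeNf, LeEh, LeEf, LcSh, LcSf, LcNh, LcNf, LcEh, LcEf} → row (2,2) (2,2) (2,2)
That's 7 distinct rows out of 36 strategies.

7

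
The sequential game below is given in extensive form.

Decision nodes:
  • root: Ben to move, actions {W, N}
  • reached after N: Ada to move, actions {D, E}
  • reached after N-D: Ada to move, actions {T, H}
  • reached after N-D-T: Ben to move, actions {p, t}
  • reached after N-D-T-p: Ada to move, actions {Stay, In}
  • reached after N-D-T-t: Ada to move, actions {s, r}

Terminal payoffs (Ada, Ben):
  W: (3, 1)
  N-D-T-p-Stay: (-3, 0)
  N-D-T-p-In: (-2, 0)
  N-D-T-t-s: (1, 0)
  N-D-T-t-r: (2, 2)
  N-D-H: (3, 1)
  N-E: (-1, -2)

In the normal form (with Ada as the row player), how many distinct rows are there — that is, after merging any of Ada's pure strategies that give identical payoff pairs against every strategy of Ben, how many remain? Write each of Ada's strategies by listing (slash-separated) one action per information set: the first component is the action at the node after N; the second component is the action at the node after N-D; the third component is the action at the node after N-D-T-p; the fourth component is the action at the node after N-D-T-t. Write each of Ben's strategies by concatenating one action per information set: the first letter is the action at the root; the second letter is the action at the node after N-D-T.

Ada has 16 pure strategies: D/T/Stay/s, D/T/Stay/r, D/T/In/s, D/T/In/r, D/H/Stay/s, D/H/Stay/r, D/H/In/s, D/H/In/r, E/T/Stay/s, E/T/Stay/r, E/T/In/s, E/T/In/r, E/H/Stay/s, E/H/Stay/r, E/H/In/s, E/H/In/r. Columns: Wp, Wt, Np, Nt.
{D/T/Stay/s} → row (3,1) (3,1) (-3,0) (1,0)
{D/T/Stay/r} → row (3,1) (3,1) (-3,0) (2,2)
{D/T/In/s} → row (3,1) (3,1) (-2,0) (1,0)
{D/T/In/r} → row (3,1) (3,1) (-2,0) (2,2)
{D/H/Stay/s, D/H/Stay/r, D/H/In/s, D/H/In/r} → row (3,1) (3,1) (3,1) (3,1)
{E/T/Stay/s, E/T/Stay/r, E/T/In/s, E/T/In/r, E/H/Stay/s, E/H/Stay/r, E/H/In/s, E/H/In/r} → row (3,1) (3,1) (-1,-2) (-1,-2)
That's 6 distinct rows out of 16 strategies.

6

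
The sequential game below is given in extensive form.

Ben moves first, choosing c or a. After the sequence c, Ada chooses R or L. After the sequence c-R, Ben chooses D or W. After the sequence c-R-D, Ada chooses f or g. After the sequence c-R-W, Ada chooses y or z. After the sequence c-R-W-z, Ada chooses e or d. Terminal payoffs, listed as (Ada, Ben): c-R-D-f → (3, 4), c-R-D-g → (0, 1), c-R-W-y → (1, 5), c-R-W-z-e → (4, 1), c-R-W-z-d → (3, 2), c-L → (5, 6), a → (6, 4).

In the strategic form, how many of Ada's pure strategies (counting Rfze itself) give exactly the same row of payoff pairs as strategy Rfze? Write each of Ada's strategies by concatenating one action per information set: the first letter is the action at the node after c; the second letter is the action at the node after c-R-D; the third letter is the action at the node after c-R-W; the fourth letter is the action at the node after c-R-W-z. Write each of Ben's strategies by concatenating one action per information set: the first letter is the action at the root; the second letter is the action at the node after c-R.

Row for Rfze (columns cD, cW, aD, aW): (3,4) (4,1) (6,4) (6,4).
Every one of Ada's information sets is on the play path for some reply by Ben when Ada follows Rfze.
Changing the action at any of them therefore changes at least one column, so only Rfze itself gives this row.

1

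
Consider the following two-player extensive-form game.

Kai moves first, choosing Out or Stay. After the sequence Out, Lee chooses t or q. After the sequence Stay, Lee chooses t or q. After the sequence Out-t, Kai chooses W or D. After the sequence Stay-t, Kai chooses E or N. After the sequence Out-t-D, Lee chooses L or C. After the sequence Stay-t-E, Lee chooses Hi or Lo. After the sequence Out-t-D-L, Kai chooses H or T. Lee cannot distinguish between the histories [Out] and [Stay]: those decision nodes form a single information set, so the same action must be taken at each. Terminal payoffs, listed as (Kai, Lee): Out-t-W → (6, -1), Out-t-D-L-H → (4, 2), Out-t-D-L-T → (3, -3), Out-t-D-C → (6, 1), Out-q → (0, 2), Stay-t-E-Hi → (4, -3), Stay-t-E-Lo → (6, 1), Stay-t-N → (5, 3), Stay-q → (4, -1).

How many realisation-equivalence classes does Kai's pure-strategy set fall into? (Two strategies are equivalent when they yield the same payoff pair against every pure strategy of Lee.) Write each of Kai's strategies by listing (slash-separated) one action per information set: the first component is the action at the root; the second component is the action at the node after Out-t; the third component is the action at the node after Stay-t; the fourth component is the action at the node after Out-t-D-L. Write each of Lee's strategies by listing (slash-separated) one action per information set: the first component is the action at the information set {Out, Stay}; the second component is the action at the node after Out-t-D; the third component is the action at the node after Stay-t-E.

Kai has 16 pure strategies: Out/W/E/H, Out/W/E/T, Out/W/N/H, Out/W/N/T, Out/D/E/H, Out/D/E/T, Out/D/N/H, Out/D/N/T, Stay/W/E/H, Stay/W/E/T, Stay/W/N/H, Stay/W/N/T, Stay/D/E/H, Stay/D/E/T, Stay/D/N/H, Stay/D/N/T. Columns: t/L/Hi, t/L/Lo, t/C/Hi, t/C/Lo, q/L/Hi, q/L/Lo, q/C/Hi, q/C/Lo.
{Out/W/E/H, Out/W/E/T, Out/W/N/H, Out/W/N/T} → row (6,-1) (6,-1) (6,-1) (6,-1) (0,2) (0,2) (0,2) (0,2)
{Out/D/E/H, Out/D/N/H} → row (4,2) (4,2) (6,1) (6,1) (0,2) (0,2) (0,2) (0,2)
{Out/D/E/T, Out/D/N/T} → row (3,-3) (3,-3) (6,1) (6,1) (0,2) (0,2) (0,2) (0,2)
{Stay/W/E/H, Stay/W/E/T, Stay/D/E/H, Stay/D/E/T} → row (4,-3) (6,1) (4,-3) (6,1) (4,-1) (4,-1) (4,-1) (4,-1)
{Stay/W/N/H, Stay/W/N/T, Stay/D/N/H, Stay/D/N/T} → row (5,3) (5,3) (5,3) (5,3) (4,-1) (4,-1) (4,-1) (4,-1)
That's 5 distinct rows out of 16 strategies.

5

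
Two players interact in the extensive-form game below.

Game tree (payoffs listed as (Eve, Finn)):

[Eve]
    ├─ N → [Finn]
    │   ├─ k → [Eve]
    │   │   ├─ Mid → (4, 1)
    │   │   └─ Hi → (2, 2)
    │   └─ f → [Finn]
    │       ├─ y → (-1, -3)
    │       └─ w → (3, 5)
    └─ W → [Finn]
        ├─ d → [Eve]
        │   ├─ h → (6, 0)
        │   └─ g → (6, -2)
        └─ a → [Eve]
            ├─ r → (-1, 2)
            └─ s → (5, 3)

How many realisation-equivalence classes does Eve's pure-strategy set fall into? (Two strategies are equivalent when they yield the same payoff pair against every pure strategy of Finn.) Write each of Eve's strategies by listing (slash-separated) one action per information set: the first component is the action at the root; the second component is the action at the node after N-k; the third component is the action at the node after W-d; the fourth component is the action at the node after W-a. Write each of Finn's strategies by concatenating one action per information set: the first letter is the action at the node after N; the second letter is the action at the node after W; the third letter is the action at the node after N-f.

6

Eve has 16 pure strategies: N/Mid/h/r, N/Mid/h/s, N/Mid/g/r, N/Mid/g/s, N/Hi/h/r, N/Hi/h/s, N/Hi/g/r, N/Hi/g/s, W/Mid/h/r, W/Mid/h/s, W/Mid/g/r, W/Mid/g/s, W/Hi/h/r, W/Hi/h/s, W/Hi/g/r, W/Hi/g/s. Columns: kdy, kdw, kay, kaw, fdy, fdw, fay, faw.
{N/Mid/h/r, N/Mid/h/s, N/Mid/g/r, N/Mid/g/s} → row (4,1) (4,1) (4,1) (4,1) (-1,-3) (3,5) (-1,-3) (3,5)
{N/Hi/h/r, N/Hi/h/s, N/Hi/g/r, N/Hi/g/s} → row (2,2) (2,2) (2,2) (2,2) (-1,-3) (3,5) (-1,-3) (3,5)
{W/Mid/h/r, W/Hi/h/r} → row (6,0) (6,0) (-1,2) (-1,2) (6,0) (6,0) (-1,2) (-1,2)
{W/Mid/h/s, W/Hi/h/s} → row (6,0) (6,0) (5,3) (5,3) (6,0) (6,0) (5,3) (5,3)
{W/Mid/g/r, W/Hi/g/r} → row (6,-2) (6,-2) (-1,2) (-1,2) (6,-2) (6,-2) (-1,2) (-1,2)
{W/Mid/g/s, W/Hi/g/s} → row (6,-2) (6,-2) (5,3) (5,3) (6,-2) (6,-2) (5,3) (5,3)
That's 6 distinct rows out of 16 strategies.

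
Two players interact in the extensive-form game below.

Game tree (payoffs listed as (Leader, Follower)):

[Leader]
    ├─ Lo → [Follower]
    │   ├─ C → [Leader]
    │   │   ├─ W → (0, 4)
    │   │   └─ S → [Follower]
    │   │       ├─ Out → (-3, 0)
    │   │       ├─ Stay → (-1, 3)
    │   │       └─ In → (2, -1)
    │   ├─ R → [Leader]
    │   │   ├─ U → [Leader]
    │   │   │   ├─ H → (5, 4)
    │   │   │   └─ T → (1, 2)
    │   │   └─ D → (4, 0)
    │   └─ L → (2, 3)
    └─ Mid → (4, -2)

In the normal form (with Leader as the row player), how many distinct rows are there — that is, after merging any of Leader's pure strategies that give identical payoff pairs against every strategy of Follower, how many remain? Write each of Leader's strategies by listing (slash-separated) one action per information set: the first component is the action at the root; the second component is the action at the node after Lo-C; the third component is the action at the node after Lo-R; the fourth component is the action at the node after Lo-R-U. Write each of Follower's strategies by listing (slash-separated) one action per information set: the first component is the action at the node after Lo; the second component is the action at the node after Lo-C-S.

7

Leader has 16 pure strategies: Lo/W/U/H, Lo/W/U/T, Lo/W/D/H, Lo/W/D/T, Lo/S/U/H, Lo/S/U/T, Lo/S/D/H, Lo/S/D/T, Mid/W/U/H, Mid/W/U/T, Mid/W/D/H, Mid/W/D/T, Mid/S/U/H, Mid/S/U/T, Mid/S/D/H, Mid/S/D/T. Columns: C/Out, C/Stay, C/In, R/Out, R/Stay, R/In, L/Out, L/Stay, L/In.
{Lo/W/U/H} → row (0,4) (0,4) (0,4) (5,4) (5,4) (5,4) (2,3) (2,3) (2,3)
{Lo/W/U/T} → row (0,4) (0,4) (0,4) (1,2) (1,2) (1,2) (2,3) (2,3) (2,3)
{Lo/W/D/H, Lo/W/D/T} → row (0,4) (0,4) (0,4) (4,0) (4,0) (4,0) (2,3) (2,3) (2,3)
{Lo/S/U/H} → row (-3,0) (-1,3) (2,-1) (5,4) (5,4) (5,4) (2,3) (2,3) (2,3)
{Lo/S/U/T} → row (-3,0) (-1,3) (2,-1) (1,2) (1,2) (1,2) (2,3) (2,3) (2,3)
{Lo/S/D/H, Lo/S/D/T} → row (-3,0) (-1,3) (2,-1) (4,0) (4,0) (4,0) (2,3) (2,3) (2,3)
{Mid/W/U/H, Mid/W/U/T, Mid/W/D/H, Mid/W/D/T, Mid/S/U/H, Mid/S/U/T, Mid/S/D/H, Mid/S/D/T} → row (4,-2) (4,-2) (4,-2) (4,-2) (4,-2) (4,-2) (4,-2) (4,-2) (4,-2)
That's 7 distinct rows out of 16 strategies.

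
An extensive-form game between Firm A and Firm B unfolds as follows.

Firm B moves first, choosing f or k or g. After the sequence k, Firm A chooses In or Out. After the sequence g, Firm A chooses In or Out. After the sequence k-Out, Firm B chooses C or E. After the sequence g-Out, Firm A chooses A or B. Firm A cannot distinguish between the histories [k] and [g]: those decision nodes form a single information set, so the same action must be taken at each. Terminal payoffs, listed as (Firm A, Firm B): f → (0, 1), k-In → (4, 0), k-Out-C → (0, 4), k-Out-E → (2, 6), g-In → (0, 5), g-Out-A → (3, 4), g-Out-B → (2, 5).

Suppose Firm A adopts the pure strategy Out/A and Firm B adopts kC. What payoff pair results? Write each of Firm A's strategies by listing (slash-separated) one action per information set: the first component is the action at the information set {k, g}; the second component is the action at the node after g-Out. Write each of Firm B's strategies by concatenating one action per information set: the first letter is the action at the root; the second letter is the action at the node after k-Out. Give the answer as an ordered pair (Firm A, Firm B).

Trace the play path from the root:
  Firm B plays k
  Firm A plays Out at [k]
  Firm B plays C at [k-Out]
→ terminal payoff (0, 4).
(Firm A's choice at the node after g-Out is never reached on this path, so it doesn't affect the outcome.)

(0, 4)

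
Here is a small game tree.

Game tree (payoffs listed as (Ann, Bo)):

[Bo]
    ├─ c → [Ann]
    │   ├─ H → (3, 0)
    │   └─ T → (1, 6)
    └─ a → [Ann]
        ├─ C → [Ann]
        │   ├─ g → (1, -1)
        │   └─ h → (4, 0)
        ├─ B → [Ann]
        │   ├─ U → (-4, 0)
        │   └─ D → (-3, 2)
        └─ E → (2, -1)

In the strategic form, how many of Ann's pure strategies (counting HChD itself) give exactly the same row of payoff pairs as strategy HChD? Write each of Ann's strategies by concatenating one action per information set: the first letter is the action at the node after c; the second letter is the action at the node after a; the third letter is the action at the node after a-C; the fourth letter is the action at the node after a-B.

Row for HChD (columns c, a): (3,0) (4,0).
Under HChD, Ann's choice at the node after a-B can never be reached regardless of what Bo does, so varying those choices leaves every outcome unchanged.
Holding the reachable choices fixed and varying the unreachable one freely already gives 2 equivalent strategies.
No other strategy reproduces this row, so those 2 are the full class: HChU, HChD.

2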